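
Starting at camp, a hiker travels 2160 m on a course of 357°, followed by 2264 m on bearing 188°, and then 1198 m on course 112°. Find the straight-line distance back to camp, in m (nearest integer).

Leg 1 (357°, 2160 m): east 2160 sin 357° = -113.05, north 2160 cos 357° = 2157.04
Leg 2 (188°, 2264 m): east 2264 sin 188° = -315.09, north 2264 cos 188° = -2241.97
Leg 3 (112°, 1198 m): east 1198 sin 112° = 1110.77, north 1198 cos 112° = -448.78
Net: 682.63 east, -533.71 north. Distance = √((682.63)² + (-533.71)²) = 866.504 m.

867 m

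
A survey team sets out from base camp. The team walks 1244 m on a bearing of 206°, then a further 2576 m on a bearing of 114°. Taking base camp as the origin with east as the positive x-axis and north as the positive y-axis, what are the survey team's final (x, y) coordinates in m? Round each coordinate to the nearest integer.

(1808, -2166)

Leg 1 (206°, 1244 m): east 1244 sin 206° = -545.33, north 1244 cos 206° = -1118.10
Leg 2 (114°, 2576 m): east 2576 sin 114° = 2353.29, north 2576 cos 114° = -1047.75
Summing: 1807.96 m east, -2165.85 m north → (1808, -2166).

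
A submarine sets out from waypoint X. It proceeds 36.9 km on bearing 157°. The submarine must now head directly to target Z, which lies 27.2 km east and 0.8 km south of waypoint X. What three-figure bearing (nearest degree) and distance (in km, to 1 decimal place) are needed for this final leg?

Leg 1 (157°, 36.9 km): east 36.9 sin 157° = 14.42, north 36.9 cos 157° = -33.97
Current position: (14.42, -33.97). Target: (27.2, -0.8). Remaining: Δeast = 12.78, Δnorth = 33.17.
Bearing = atan2(12.78, 33.17) mod 360° = 21.08°; distance = √((12.78)² + (33.17)²) = 35.544 km.

021°, 35.5 km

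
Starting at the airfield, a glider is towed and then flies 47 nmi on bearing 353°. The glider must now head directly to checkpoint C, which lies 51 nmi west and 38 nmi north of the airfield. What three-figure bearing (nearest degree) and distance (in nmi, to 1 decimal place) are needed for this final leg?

259°, 46.1 nmi

Leg 1 (353°, 47 nmi): east 47 sin 353° = -5.73, north 47 cos 353° = 46.65
Current position: (-5.73, 46.65). Target: (-51, 38). Remaining: Δeast = -45.27, Δnorth = -8.65.
Bearing = atan2(-45.27, -8.65) mod 360° = 259.18°; distance = √((-45.27)² + (-8.65)²) = 46.091 nmi.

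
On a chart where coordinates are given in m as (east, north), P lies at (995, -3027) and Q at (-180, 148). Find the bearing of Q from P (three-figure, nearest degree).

340°

Δeast = -180 − 995 = -1175.00; Δnorth = 148 − -3027 = 3175.00.
Bearing = atan2(Δeast, Δnorth) mod 360° = 339.69° ≈ 340°.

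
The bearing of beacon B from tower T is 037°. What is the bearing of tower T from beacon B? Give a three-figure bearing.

217°

Back-bearing = 037° + 180° = 217°.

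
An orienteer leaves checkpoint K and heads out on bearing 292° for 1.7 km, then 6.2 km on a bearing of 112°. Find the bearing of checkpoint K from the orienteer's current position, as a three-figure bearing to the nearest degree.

Leg 1 (292°, 1.7 km): east 1.7 sin 292° = -1.58, north 1.7 cos 292° = 0.64
Leg 2 (112°, 6.2 km): east 6.2 sin 112° = 5.75, north 6.2 cos 112° = -2.32
Net displacement: 4.17 east, -1.69 north. Direction back to start is (-4.17, 1.69): bearing = atan2(-4.17, 1.69) mod 360° = 292.00° ≈ 292°.

292°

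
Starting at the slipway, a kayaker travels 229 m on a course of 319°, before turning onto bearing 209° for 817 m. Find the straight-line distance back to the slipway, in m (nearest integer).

769 m

Leg 1 (319°, 229 m): east 229 sin 319° = -150.24, north 229 cos 319° = 172.83
Leg 2 (209°, 817 m): east 817 sin 209° = -396.09, north 817 cos 209° = -714.56
Net: -546.33 east, -541.74 north. Distance = √((-546.33)² + (-541.74)²) = 769.383 m.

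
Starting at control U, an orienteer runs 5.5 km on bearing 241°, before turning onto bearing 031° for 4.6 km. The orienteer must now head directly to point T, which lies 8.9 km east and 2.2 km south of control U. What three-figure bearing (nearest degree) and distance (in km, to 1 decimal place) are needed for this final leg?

107°, 11.9 km

Leg 1 (241°, 5.5 km): east 5.5 sin 241° = -4.81, north 5.5 cos 241° = -2.67
Leg 2 (031°, 4.6 km): east 4.6 sin 31° = 2.37, north 4.6 cos 31° = 3.94
Current position: (-2.44, 1.28). Target: (8.9, -2.2). Remaining: Δeast = 11.34, Δnorth = -3.48.
Bearing = atan2(11.34, -3.48) mod 360° = 107.04°; distance = √((11.34)² + (-3.48)²) = 11.862 km.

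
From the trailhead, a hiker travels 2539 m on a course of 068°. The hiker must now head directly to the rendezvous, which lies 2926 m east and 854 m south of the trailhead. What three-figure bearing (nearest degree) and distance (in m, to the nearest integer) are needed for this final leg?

162°, 1894 m

Leg 1 (068°, 2539 m): east 2539 sin 68° = 2354.12, north 2539 cos 68° = 951.13
Current position: (2354.12, 951.13). Target: (2926, -854). Remaining: Δeast = 571.88, Δnorth = -1805.13.
Bearing = atan2(571.88, -1805.13) mod 360° = 162.42°; distance = √((571.88)² + (-1805.13)²) = 1893.549 m.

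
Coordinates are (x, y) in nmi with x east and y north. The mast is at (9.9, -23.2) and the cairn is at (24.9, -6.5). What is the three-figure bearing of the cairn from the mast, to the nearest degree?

Δeast = 24.9 − 9.9 = 15.00; Δnorth = -6.5 − -23.2 = 16.70.
Bearing = atan2(Δeast, Δnorth) mod 360° = 41.93° ≈ 042°.

042°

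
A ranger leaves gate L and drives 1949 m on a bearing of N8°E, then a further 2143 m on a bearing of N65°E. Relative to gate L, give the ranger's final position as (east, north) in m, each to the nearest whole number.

(2213, 2836)

Leg 1 (N8°E, 1949 m): east 1949 sin 8° = 271.25, north 1949 cos 8° = 1930.03
Leg 2 (N65°E, 2143 m): east 2143 sin 65° = 1942.22, north 2143 cos 65° = 905.67
Summing: 2213.47 m east, 2835.70 m north → (2213, 2836).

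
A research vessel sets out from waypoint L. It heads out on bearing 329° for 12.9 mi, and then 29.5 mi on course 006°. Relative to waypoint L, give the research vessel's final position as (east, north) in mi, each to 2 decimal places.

Leg 1 (329°, 12.9 mi): east 12.9 sin 329° = -6.64, north 12.9 cos 329° = 11.06
Leg 2 (006°, 29.5 mi): east 29.5 sin 6° = 3.08, north 29.5 cos 6° = 29.34
Summing: -3.56 mi east, 40.40 mi north → (-3.56, 40.40).

(-3.56, 40.40)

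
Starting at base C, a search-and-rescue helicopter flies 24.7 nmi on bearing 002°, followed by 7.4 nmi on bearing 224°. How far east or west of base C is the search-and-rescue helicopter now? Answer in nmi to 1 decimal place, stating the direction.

Leg 1 (002°, 24.7 nmi): east 24.7 sin 2° = 0.86, north 24.7 cos 2° = 24.68
Leg 2 (224°, 7.4 nmi): east 7.4 sin 224° = -5.14, north 7.4 cos 224° = -5.32
Net east component: -4.28 nmi.

4.3 nmi west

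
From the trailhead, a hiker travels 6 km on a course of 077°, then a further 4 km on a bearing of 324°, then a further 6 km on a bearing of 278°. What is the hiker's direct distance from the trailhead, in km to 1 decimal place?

Leg 1 (077°, 6 km): east 6 sin 77° = 5.85, north 6 cos 77° = 1.35
Leg 2 (324°, 4 km): east 4 sin 324° = -2.35, north 4 cos 324° = 3.24
Leg 3 (278°, 6 km): east 6 sin 278° = -5.94, north 6 cos 278° = 0.84
Net: -2.45 east, 5.42 north. Distance = √((-2.45)² + (5.42)²) = 5.947 km.

5.9 km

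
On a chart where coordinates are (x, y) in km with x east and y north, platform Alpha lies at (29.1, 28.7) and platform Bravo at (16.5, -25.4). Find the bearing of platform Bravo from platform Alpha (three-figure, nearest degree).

193°

Δeast = 16.5 − 29.1 = -12.60; Δnorth = -25.4 − 28.7 = -54.10.
Bearing = atan2(Δeast, Δnorth) mod 360° = 193.11° ≈ 193°.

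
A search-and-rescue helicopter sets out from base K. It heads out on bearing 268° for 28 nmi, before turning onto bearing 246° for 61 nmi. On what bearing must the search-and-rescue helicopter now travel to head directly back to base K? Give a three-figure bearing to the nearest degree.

Leg 1 (268°, 28 nmi): east 28 sin 268° = -27.98, north 28 cos 268° = -0.98
Leg 2 (246°, 61 nmi): east 61 sin 246° = -55.73, north 61 cos 246° = -24.81
Net displacement: -83.71 east, -25.79 north. Direction back to start is (83.71, 25.79): bearing = atan2(83.71, 25.79) mod 360° = 72.88° ≈ 073°.

073°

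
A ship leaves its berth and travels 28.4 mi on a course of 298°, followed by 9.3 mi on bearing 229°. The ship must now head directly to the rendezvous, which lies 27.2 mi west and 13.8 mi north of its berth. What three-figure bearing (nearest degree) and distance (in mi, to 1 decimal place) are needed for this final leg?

Leg 1 (298°, 28.4 mi): east 28.4 sin 298° = -25.08, north 28.4 cos 298° = 13.33
Leg 2 (229°, 9.3 mi): east 9.3 sin 229° = -7.02, north 9.3 cos 229° = -6.10
Current position: (-32.09, 7.23). Target: (-27.2, 13.8). Remaining: Δeast = 4.89, Δnorth = 6.57.
Bearing = atan2(4.89, 6.57) mod 360° = 36.69°; distance = √((4.89)² + (6.57)²) = 8.191 mi.

037°, 8.2 mi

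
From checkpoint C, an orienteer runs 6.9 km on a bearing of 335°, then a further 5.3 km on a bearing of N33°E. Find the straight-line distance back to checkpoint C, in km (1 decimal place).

10.7 km

Leg 1 (335°, 6.9 km): east 6.9 sin 335° = -2.92, north 6.9 cos 335° = 6.25
Leg 2 (N33°E, 5.3 km): east 5.3 sin 33° = 2.89, north 5.3 cos 33° = 4.44
Net: -0.03 east, 10.70 north. Distance = √((-0.03)² + (10.70)²) = 10.699 km.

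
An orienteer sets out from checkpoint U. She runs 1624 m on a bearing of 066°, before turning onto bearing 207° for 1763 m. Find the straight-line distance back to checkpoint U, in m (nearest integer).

1138 m

Leg 1 (066°, 1624 m): east 1624 sin 66° = 1483.60, north 1624 cos 66° = 660.54
Leg 2 (207°, 1763 m): east 1763 sin 207° = -800.39, north 1763 cos 207° = -1570.84
Net: 683.21 east, -910.30 north. Distance = √((683.21)² + (-910.30)²) = 1138.171 m.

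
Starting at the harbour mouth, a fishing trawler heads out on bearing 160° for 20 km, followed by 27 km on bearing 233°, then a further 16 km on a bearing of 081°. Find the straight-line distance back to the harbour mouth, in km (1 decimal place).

Leg 1 (160°, 20 km): east 20 sin 160° = 6.84, north 20 cos 160° = -18.79
Leg 2 (233°, 27 km): east 27 sin 233° = -21.56, north 27 cos 233° = -16.25
Leg 3 (081°, 16 km): east 16 sin 81° = 15.80, north 16 cos 81° = 2.50
Net: 1.08 east, -32.54 north. Distance = √((1.08)² + (-32.54)²) = 32.558 km.

32.6 km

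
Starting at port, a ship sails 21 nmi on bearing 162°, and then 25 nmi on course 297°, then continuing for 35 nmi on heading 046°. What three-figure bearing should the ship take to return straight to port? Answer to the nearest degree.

Leg 1 (162°, 21 nmi): east 21 sin 162° = 6.49, north 21 cos 162° = -19.97
Leg 2 (297°, 25 nmi): east 25 sin 297° = -22.28, north 25 cos 297° = 11.35
Leg 3 (046°, 35 nmi): east 35 sin 46° = 25.18, north 35 cos 46° = 24.31
Net displacement: 9.39 east, 15.69 north. Direction back to start is (-9.39, -15.69): bearing = atan2(-9.39, -15.69) mod 360° = 210.90° ≈ 211°.

211°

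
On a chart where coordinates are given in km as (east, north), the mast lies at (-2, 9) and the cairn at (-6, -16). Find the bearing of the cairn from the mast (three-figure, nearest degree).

189°

Δeast = -6 − -2 = -4.00; Δnorth = -16 − 9 = -25.00.
Bearing = atan2(Δeast, Δnorth) mod 360° = 189.09° ≈ 189°.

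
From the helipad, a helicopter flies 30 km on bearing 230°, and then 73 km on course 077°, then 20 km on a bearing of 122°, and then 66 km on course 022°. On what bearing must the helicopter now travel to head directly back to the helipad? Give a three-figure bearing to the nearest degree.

Leg 1 (230°, 30 km): east 30 sin 230° = -22.98, north 30 cos 230° = -19.28
Leg 2 (077°, 73 km): east 73 sin 77° = 71.13, north 73 cos 77° = 16.42
Leg 3 (122°, 20 km): east 20 sin 122° = 16.96, north 20 cos 122° = -10.60
Leg 4 (022°, 66 km): east 66 sin 22° = 24.72, north 66 cos 22° = 61.19
Net displacement: 89.83 east, 47.73 north. Direction back to start is (-89.83, -47.73): bearing = atan2(-89.83, -47.73) mod 360° = 242.02° ≈ 242°.

242°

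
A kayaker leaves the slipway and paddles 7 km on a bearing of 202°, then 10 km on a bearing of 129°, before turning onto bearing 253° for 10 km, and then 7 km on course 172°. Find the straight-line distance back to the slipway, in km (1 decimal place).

22.9 km

Leg 1 (202°, 7 km): east 7 sin 202° = -2.62, north 7 cos 202° = -6.49
Leg 2 (129°, 10 km): east 10 sin 129° = 7.77, north 10 cos 129° = -6.29
Leg 3 (253°, 10 km): east 10 sin 253° = -9.56, north 10 cos 253° = -2.92
Leg 4 (172°, 7 km): east 7 sin 172° = 0.97, north 7 cos 172° = -6.93
Net: -3.44 east, -22.64 north. Distance = √((-3.44)² + (-22.64)²) = 22.899 km.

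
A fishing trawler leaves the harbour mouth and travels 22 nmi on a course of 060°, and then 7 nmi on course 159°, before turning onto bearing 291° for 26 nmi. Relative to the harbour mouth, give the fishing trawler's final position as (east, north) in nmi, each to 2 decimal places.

(-2.71, 13.78)

Leg 1 (060°, 22 nmi): east 22 sin 60° = 19.05, north 22 cos 60° = 11.00
Leg 2 (159°, 7 nmi): east 7 sin 159° = 2.51, north 7 cos 159° = -6.54
Leg 3 (291°, 26 nmi): east 26 sin 291° = -24.27, north 26 cos 291° = 9.32
Summing: -2.71 nmi east, 13.78 nmi north → (-2.71, 13.78).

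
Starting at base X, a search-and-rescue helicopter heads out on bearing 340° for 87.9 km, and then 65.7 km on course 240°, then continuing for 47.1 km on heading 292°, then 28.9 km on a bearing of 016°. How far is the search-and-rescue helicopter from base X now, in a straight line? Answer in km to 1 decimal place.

155.3 km

Leg 1 (340°, 87.9 km): east 87.9 sin 340° = -30.06, north 87.9 cos 340° = 82.60
Leg 2 (240°, 65.7 km): east 65.7 sin 240° = -56.90, north 65.7 cos 240° = -32.85
Leg 3 (292°, 47.1 km): east 47.1 sin 292° = -43.67, north 47.1 cos 292° = 17.64
Leg 4 (016°, 28.9 km): east 28.9 sin 16° = 7.97, north 28.9 cos 16° = 27.78
Net: -122.67 east, 95.17 north. Distance = √((-122.67)² + (95.17)²) = 155.258 km.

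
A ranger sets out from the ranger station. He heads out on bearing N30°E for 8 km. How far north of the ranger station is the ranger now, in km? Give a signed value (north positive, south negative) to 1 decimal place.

6.9 km

Leg 1 (N30°E, 8 km): east 8 sin 30° = 4.00, north 8 cos 30° = 6.93
Net north component: 6.93 km.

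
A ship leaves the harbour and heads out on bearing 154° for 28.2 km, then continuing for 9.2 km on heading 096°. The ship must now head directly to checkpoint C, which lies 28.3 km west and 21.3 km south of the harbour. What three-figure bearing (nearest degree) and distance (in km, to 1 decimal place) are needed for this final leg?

Leg 1 (154°, 28.2 km): east 28.2 sin 154° = 12.36, north 28.2 cos 154° = -25.35
Leg 2 (096°, 9.2 km): east 9.2 sin 96° = 9.15, north 9.2 cos 96° = -0.96
Current position: (21.51, -26.31). Target: (-28.3, -21.3). Remaining: Δeast = -49.81, Δnorth = 5.01.
Bearing = atan2(-49.81, 5.01) mod 360° = 275.74°; distance = √((-49.81)² + (5.01)²) = 50.063 km.

276°, 50.1 km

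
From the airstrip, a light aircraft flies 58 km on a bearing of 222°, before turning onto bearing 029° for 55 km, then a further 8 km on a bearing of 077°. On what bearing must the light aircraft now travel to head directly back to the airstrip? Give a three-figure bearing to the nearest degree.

Leg 1 (222°, 58 km): east 58 sin 222° = -38.81, north 58 cos 222° = -43.10
Leg 2 (029°, 55 km): east 55 sin 29° = 26.66, north 55 cos 29° = 48.10
Leg 3 (077°, 8 km): east 8 sin 77° = 7.79, north 8 cos 77° = 1.80
Net displacement: -4.35 east, 6.80 north. Direction back to start is (4.35, -6.80): bearing = atan2(4.35, -6.80) mod 360° = 147.40° ≈ 147°.

147°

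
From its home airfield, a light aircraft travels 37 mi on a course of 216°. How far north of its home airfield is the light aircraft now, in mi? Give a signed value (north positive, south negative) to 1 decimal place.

-29.9 mi

Leg 1 (216°, 37 mi): east 37 sin 216° = -21.75, north 37 cos 216° = -29.93
Net north component: -29.93 mi.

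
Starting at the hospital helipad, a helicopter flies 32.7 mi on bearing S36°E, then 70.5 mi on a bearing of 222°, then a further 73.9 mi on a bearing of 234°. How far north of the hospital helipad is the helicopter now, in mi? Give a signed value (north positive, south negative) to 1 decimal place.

-122.3 mi

Leg 1 (S36°E, 32.7 mi): east 32.7 sin 144° = 19.22, north 32.7 cos 144° = -26.45
Leg 2 (222°, 70.5 mi): east 70.5 sin 222° = -47.17, north 70.5 cos 222° = -52.39
Leg 3 (234°, 73.9 mi): east 73.9 sin 234° = -59.79, north 73.9 cos 234° = -43.44
Net north component: -122.28 mi.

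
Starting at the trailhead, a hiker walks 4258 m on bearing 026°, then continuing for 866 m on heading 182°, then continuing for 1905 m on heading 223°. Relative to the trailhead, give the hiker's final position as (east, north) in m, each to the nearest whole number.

(537, 1568)

Leg 1 (026°, 4258 m): east 4258 sin 26° = 1866.58, north 4258 cos 26° = 3827.07
Leg 2 (182°, 866 m): east 866 sin 182° = -30.22, north 866 cos 182° = -865.47
Leg 3 (223°, 1905 m): east 1905 sin 223° = -1299.21, north 1905 cos 223° = -1393.23
Summing: 537.15 m east, 1568.36 m north → (537, 1568).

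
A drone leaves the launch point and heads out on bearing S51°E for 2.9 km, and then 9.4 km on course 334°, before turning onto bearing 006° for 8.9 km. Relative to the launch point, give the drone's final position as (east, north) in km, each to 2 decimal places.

(-0.94, 15.47)

Leg 1 (S51°E, 2.9 km): east 2.9 sin 129° = 2.25, north 2.9 cos 129° = -1.83
Leg 2 (334°, 9.4 km): east 9.4 sin 334° = -4.12, north 9.4 cos 334° = 8.45
Leg 3 (006°, 8.9 km): east 8.9 sin 6° = 0.93, north 8.9 cos 6° = 8.85
Summing: -0.94 km east, 15.47 km north → (-0.94, 15.47).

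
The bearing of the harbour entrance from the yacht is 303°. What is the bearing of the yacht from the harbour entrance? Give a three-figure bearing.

123°

Back-bearing = 303° − 180° = 123°.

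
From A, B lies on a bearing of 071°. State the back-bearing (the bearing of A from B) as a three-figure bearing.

251°

Back-bearing = 071° + 180° = 251°.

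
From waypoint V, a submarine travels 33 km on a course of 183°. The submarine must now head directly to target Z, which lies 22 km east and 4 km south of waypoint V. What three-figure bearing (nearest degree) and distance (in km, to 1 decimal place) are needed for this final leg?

039°, 37.4 km

Leg 1 (183°, 33 km): east 33 sin 183° = -1.73, north 33 cos 183° = -32.95
Current position: (-1.73, -32.95). Target: (22, -4). Remaining: Δeast = 23.73, Δnorth = 28.95.
Bearing = atan2(23.73, 28.95) mod 360° = 39.33°; distance = √((23.73)² + (28.95)²) = 37.435 km.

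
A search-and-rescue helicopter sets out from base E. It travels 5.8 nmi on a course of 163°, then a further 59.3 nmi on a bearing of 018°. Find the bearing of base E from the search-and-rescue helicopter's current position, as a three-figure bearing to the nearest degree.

201°

Leg 1 (163°, 5.8 nmi): east 5.8 sin 163° = 1.70, north 5.8 cos 163° = -5.55
Leg 2 (018°, 59.3 nmi): east 59.3 sin 18° = 18.32, north 59.3 cos 18° = 56.40
Net displacement: 20.02 east, 50.85 north. Direction back to start is (-20.02, -50.85): bearing = atan2(-20.02, -50.85) mod 360° = 201.49° ≈ 201°.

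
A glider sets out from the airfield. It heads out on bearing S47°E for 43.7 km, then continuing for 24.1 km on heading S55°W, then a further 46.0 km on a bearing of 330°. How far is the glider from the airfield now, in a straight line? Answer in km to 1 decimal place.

Leg 1 (S47°E, 43.7 km): east 43.7 sin 133° = 31.96, north 43.7 cos 133° = -29.80
Leg 2 (S55°W, 24.1 km): east 24.1 sin 235° = -19.74, north 24.1 cos 235° = -13.82
Leg 3 (330°, 46.0 km): east 46.0 sin 330° = -23.00, north 46.0 cos 330° = 39.84
Net: -10.78 east, -3.79 north. Distance = √((-10.78)² + (-3.79)²) = 11.428 km.

11.4 km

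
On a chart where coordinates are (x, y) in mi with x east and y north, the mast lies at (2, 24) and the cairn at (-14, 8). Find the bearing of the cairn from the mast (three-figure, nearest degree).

Δeast = -14 − 2 = -16.00; Δnorth = 8 − 24 = -16.00.
Bearing = atan2(Δeast, Δnorth) mod 360° = 225.00° ≈ 225°.

225°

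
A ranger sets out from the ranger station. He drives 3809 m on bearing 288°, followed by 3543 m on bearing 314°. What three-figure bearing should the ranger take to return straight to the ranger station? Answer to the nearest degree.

Leg 1 (288°, 3809 m): east 3809 sin 288° = -3622.57, north 3809 cos 288° = 1177.05
Leg 2 (314°, 3543 m): east 3543 sin 314° = -2548.62, north 3543 cos 314° = 2461.17
Net displacement: -6171.20 east, 3638.22 north. Direction back to start is (6171.20, -3638.22): bearing = atan2(6171.20, -3638.22) mod 360° = 120.52° ≈ 121°.

121°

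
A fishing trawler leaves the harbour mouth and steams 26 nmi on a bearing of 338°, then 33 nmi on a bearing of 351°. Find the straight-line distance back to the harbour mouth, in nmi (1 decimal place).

Leg 1 (338°, 26 nmi): east 26 sin 338° = -9.74, north 26 cos 338° = 24.11
Leg 2 (351°, 33 nmi): east 33 sin 351° = -5.16, north 33 cos 351° = 32.59
Net: -14.90 east, 56.70 north. Distance = √((-14.90)² + (56.70)²) = 58.626 nmi.

58.6 nmi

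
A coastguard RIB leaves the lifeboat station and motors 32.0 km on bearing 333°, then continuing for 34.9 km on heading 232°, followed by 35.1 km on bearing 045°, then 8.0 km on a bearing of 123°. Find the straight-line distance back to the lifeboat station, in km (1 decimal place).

Leg 1 (333°, 32.0 km): east 32.0 sin 333° = -14.53, north 32.0 cos 333° = 28.51
Leg 2 (232°, 34.9 km): east 34.9 sin 232° = -27.50, north 34.9 cos 232° = -21.49
Leg 3 (045°, 35.1 km): east 35.1 sin 45° = 24.82, north 35.1 cos 45° = 24.82
Leg 4 (123°, 8.0 km): east 8.0 sin 123° = 6.71, north 8.0 cos 123° = -4.36
Net: -10.50 east, 27.49 north. Distance = √((-10.50)² + (27.49)²) = 29.425 km.

29.4 km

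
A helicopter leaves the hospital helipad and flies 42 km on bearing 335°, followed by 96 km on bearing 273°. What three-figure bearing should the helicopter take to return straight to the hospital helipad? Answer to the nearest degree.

111°

Leg 1 (335°, 42 km): east 42 sin 335° = -17.75, north 42 cos 335° = 38.06
Leg 2 (273°, 96 km): east 96 sin 273° = -95.87, north 96 cos 273° = 5.02
Net displacement: -113.62 east, 43.09 north. Direction back to start is (113.62, -43.09): bearing = atan2(113.62, -43.09) mod 360° = 110.77° ≈ 111°.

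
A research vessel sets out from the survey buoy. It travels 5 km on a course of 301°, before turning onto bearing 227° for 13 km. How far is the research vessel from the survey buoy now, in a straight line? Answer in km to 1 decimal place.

Leg 1 (301°, 5 km): east 5 sin 301° = -4.29, north 5 cos 301° = 2.58
Leg 2 (227°, 13 km): east 13 sin 227° = -9.51, north 13 cos 227° = -8.87
Net: -13.79 east, -6.29 north. Distance = √((-13.79)² + (-6.29)²) = 15.160 km.

15.2 km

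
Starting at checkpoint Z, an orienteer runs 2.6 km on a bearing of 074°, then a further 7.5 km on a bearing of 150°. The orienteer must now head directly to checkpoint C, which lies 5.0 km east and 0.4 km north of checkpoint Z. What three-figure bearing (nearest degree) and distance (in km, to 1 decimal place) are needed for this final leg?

Leg 1 (074°, 2.6 km): east 2.6 sin 74° = 2.50, north 2.6 cos 74° = 0.72
Leg 2 (150°, 7.5 km): east 7.5 sin 150° = 3.75, north 7.5 cos 150° = -6.50
Current position: (6.25, -5.78). Target: (5.0, 0.4). Remaining: Δeast = -1.25, Δnorth = 6.18.
Bearing = atan2(-1.25, 6.18) mod 360° = 348.57°; distance = √((-1.25)² + (6.18)²) = 6.304 km.

349°, 6.3 km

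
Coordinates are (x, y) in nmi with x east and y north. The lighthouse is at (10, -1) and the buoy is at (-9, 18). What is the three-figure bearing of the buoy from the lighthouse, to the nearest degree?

Δeast = -9 − 10 = -19.00; Δnorth = 18 − -1 = 19.00.
Bearing = atan2(Δeast, Δnorth) mod 360° = 315.00° ≈ 315°.

315°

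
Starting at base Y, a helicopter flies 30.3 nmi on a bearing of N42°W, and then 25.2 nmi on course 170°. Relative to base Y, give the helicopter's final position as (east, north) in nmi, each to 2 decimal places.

(-15.90, -2.30)

Leg 1 (N42°W, 30.3 nmi): east 30.3 sin 318° = -20.27, north 30.3 cos 318° = 22.52
Leg 2 (170°, 25.2 nmi): east 25.2 sin 170° = 4.38, north 25.2 cos 170° = -24.82
Summing: -15.90 nmi east, -2.30 nmi north → (-15.90, -2.30).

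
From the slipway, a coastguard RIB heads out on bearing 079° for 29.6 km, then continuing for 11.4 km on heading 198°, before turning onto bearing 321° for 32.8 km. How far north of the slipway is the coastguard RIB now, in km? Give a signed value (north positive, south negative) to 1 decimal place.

Leg 1 (079°, 29.6 km): east 29.6 sin 79° = 29.06, north 29.6 cos 79° = 5.65
Leg 2 (198°, 11.4 km): east 11.4 sin 198° = -3.52, north 11.4 cos 198° = -10.84
Leg 3 (321°, 32.8 km): east 32.8 sin 321° = -20.64, north 32.8 cos 321° = 25.49
Net north component: 20.30 km.

20.3 km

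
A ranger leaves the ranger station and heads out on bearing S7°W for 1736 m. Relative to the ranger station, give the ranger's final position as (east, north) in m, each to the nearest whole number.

(-212, -1723)

Leg 1 (S7°W, 1736 m): east 1736 sin 187° = -211.57, north 1736 cos 187° = -1723.06
Summing: -211.57 m east, -1723.06 m north → (-212, -1723).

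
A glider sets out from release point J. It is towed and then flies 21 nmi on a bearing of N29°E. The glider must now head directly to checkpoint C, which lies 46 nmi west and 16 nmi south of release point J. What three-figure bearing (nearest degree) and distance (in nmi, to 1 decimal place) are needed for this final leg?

239°, 65.9 nmi

Leg 1 (N29°E, 21 nmi): east 21 sin 29° = 10.18, north 21 cos 29° = 18.37
Current position: (10.18, 18.37). Target: (-46, -16). Remaining: Δeast = -56.18, Δnorth = -34.37.
Bearing = atan2(-56.18, -34.37) mod 360° = 238.55°; distance = √((-56.18)² + (-34.37)²) = 65.859 nmi.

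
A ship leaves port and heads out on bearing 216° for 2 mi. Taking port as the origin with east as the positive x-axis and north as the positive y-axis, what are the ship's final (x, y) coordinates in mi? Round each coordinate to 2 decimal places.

(-1.18, -1.62)

Leg 1 (216°, 2 mi): east 2 sin 216° = -1.18, north 2 cos 216° = -1.62
Summing: -1.18 mi east, -1.62 mi north → (-1.18, -1.62).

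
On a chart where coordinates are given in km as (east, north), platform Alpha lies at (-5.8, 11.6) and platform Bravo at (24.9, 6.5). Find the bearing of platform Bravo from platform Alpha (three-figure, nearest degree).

Δeast = 24.9 − -5.8 = 30.70; Δnorth = 6.5 − 11.6 = -5.10.
Bearing = atan2(Δeast, Δnorth) mod 360° = 99.43° ≈ 099°.

099°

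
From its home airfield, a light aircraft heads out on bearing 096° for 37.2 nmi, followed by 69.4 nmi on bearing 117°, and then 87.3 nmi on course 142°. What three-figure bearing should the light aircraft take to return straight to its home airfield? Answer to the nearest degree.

Leg 1 (096°, 37.2 nmi): east 37.2 sin 96° = 37.00, north 37.2 cos 96° = -3.89
Leg 2 (117°, 69.4 nmi): east 69.4 sin 117° = 61.84, north 69.4 cos 117° = -31.51
Leg 3 (142°, 87.3 nmi): east 87.3 sin 142° = 53.75, north 87.3 cos 142° = -68.79
Net displacement: 152.58 east, -104.19 north. Direction back to start is (-152.58, 104.19): bearing = atan2(-152.58, 104.19) mod 360° = 304.33° ≈ 304°.

304°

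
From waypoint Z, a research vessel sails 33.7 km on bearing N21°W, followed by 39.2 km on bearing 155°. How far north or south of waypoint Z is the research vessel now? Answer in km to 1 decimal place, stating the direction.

Leg 1 (N21°W, 33.7 km): east 33.7 sin 339° = -12.08, north 33.7 cos 339° = 31.46
Leg 2 (155°, 39.2 km): east 39.2 sin 155° = 16.57, north 39.2 cos 155° = -35.53
Net north component: -4.07 km.

4.1 km south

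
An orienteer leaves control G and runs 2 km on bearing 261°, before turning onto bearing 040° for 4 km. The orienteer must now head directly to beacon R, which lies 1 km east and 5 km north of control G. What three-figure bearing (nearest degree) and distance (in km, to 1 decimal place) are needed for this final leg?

010°, 2.3 km

Leg 1 (261°, 2 km): east 2 sin 261° = -1.98, north 2 cos 261° = -0.31
Leg 2 (040°, 4 km): east 4 sin 40° = 2.57, north 4 cos 40° = 3.06
Current position: (0.60, 2.75). Target: (1, 5). Remaining: Δeast = 0.40, Δnorth = 2.25.
Bearing = atan2(0.40, 2.25) mod 360° = 10.19°; distance = √((0.40)² + (2.25)²) = 2.285 km.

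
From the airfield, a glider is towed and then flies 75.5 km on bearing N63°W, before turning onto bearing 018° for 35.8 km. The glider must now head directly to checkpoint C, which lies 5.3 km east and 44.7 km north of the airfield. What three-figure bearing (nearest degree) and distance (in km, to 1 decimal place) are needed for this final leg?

Leg 1 (N63°W, 75.5 km): east 75.5 sin 297° = -67.27, north 75.5 cos 297° = 34.28
Leg 2 (018°, 35.8 km): east 35.8 sin 18° = 11.06, north 35.8 cos 18° = 34.05
Current position: (-56.21, 68.32). Target: (5.3, 44.7). Remaining: Δeast = 61.51, Δnorth = -23.62.
Bearing = atan2(61.51, -23.62) mod 360° = 111.01°; distance = √((61.51)² + (-23.62)²) = 65.889 km.

111°, 65.9 km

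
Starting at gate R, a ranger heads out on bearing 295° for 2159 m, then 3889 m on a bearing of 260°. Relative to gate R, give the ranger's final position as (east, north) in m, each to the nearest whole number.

Leg 1 (295°, 2159 m): east 2159 sin 295° = -1956.72, north 2159 cos 295° = 912.43
Leg 2 (260°, 3889 m): east 3889 sin 260° = -3829.92, north 3889 cos 260° = -675.32
Summing: -5786.64 m east, 237.12 m north → (-5787, 237).

(-5787, 237)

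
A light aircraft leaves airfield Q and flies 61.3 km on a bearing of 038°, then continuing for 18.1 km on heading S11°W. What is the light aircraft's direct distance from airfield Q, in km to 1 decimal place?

Leg 1 (038°, 61.3 km): east 61.3 sin 38° = 37.74, north 61.3 cos 38° = 48.31
Leg 2 (S11°W, 18.1 km): east 18.1 sin 191° = -3.45, north 18.1 cos 191° = -17.77
Net: 34.29 east, 30.54 north. Distance = √((34.29)² + (30.54)²) = 45.914 km.

45.9 km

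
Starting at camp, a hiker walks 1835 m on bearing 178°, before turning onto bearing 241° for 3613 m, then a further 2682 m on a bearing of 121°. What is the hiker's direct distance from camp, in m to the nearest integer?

5030 m

Leg 1 (178°, 1835 m): east 1835 sin 178° = 64.04, north 1835 cos 178° = -1833.88
Leg 2 (241°, 3613 m): east 3613 sin 241° = -3160.00, north 3613 cos 241° = -1751.62
Leg 3 (121°, 2682 m): east 2682 sin 121° = 2298.92, north 2682 cos 121° = -1381.33
Net: -797.04 east, -4966.83 north. Distance = √((-797.04)² + (-4966.83)²) = 5030.376 m.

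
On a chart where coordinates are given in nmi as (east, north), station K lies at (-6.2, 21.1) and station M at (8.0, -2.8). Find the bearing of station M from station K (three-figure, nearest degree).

149°

Δeast = 8.0 − -6.2 = 14.20; Δnorth = -2.8 − 21.1 = -23.90.
Bearing = atan2(Δeast, Δnorth) mod 360° = 149.28° ≈ 149°.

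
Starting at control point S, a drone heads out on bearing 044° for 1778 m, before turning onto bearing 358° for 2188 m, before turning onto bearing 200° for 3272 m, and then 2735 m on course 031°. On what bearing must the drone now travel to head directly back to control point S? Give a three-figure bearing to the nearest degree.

208°

Leg 1 (044°, 1778 m): east 1778 sin 44° = 1235.10, north 1778 cos 44° = 1278.99
Leg 2 (358°, 2188 m): east 2188 sin 358° = -76.36, north 2188 cos 358° = 2186.67
Leg 3 (200°, 3272 m): east 3272 sin 200° = -1119.09, north 3272 cos 200° = -3074.67
Leg 4 (031°, 2735 m): east 2735 sin 31° = 1408.63, north 2735 cos 31° = 2344.35
Net displacement: 1448.28 east, 2735.33 north. Direction back to start is (-1448.28, -2735.33): bearing = atan2(-1448.28, -2735.33) mod 360° = 207.90° ≈ 208°.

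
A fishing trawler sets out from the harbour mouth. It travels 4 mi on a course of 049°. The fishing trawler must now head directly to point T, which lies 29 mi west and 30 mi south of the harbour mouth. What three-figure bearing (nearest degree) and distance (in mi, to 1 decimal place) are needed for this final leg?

Leg 1 (049°, 4 mi): east 4 sin 49° = 3.02, north 4 cos 49° = 2.62
Current position: (3.02, 2.62). Target: (-29, -30). Remaining: Δeast = -32.02, Δnorth = -32.62.
Bearing = atan2(-32.02, -32.62) mod 360° = 224.46°; distance = √((-32.02)² + (-32.62)²) = 45.712 mi.

224°, 45.7 mi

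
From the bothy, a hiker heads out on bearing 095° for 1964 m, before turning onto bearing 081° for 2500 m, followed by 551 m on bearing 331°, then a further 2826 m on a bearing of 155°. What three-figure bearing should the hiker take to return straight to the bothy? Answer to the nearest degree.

289°

Leg 1 (095°, 1964 m): east 1964 sin 95° = 1956.53, north 1964 cos 95° = -171.17
Leg 2 (081°, 2500 m): east 2500 sin 81° = 2469.22, north 2500 cos 81° = 391.09
Leg 3 (331°, 551 m): east 551 sin 331° = -267.13, north 551 cos 331° = 481.92
Leg 4 (155°, 2826 m): east 2826 sin 155° = 1194.32, north 2826 cos 155° = -2561.23
Net displacement: 5352.94 east, -1859.40 north. Direction back to start is (-5352.94, 1859.40): bearing = atan2(-5352.94, 1859.40) mod 360° = 289.16° ≈ 289°.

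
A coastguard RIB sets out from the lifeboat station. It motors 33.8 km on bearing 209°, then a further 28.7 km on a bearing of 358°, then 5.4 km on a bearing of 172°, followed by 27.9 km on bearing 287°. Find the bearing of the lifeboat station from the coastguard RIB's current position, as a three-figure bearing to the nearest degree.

093°

Leg 1 (209°, 33.8 km): east 33.8 sin 209° = -16.39, north 33.8 cos 209° = -29.56
Leg 2 (358°, 28.7 km): east 28.7 sin 358° = -1.00, north 28.7 cos 358° = 28.68
Leg 3 (172°, 5.4 km): east 5.4 sin 172° = 0.75, north 5.4 cos 172° = -5.35
Leg 4 (287°, 27.9 km): east 27.9 sin 287° = -26.68, north 27.9 cos 287° = 8.16
Net displacement: -43.32 east, 1.93 north. Direction back to start is (43.32, -1.93): bearing = atan2(43.32, -1.93) mod 360° = 92.55° ≈ 093°.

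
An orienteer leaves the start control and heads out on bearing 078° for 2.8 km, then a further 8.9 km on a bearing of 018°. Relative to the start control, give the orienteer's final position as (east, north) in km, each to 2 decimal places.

(5.49, 9.05)

Leg 1 (078°, 2.8 km): east 2.8 sin 78° = 2.74, north 2.8 cos 78° = 0.58
Leg 2 (018°, 8.9 km): east 8.9 sin 18° = 2.75, north 8.9 cos 18° = 8.46
Summing: 5.49 km east, 9.05 km north → (5.49, 9.05).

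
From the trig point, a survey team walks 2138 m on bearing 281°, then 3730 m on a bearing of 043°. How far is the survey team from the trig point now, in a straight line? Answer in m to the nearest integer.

3167 m

Leg 1 (281°, 2138 m): east 2138 sin 281° = -2098.72, north 2138 cos 281° = 407.95
Leg 2 (043°, 3730 m): east 3730 sin 43° = 2543.85, north 3730 cos 43° = 2727.95
Net: 445.13 east, 3135.90 north. Distance = √((445.13)² + (3135.90)²) = 3167.334 m.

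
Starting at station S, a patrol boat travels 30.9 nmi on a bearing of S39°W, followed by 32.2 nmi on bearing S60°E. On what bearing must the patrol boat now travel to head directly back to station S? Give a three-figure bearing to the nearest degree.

Leg 1 (S39°W, 30.9 nmi): east 30.9 sin 219° = -19.45, north 30.9 cos 219° = -24.01
Leg 2 (S60°E, 32.2 nmi): east 32.2 sin 120° = 27.89, north 32.2 cos 120° = -16.10
Net displacement: 8.44 east, -40.11 north. Direction back to start is (-8.44, 40.11): bearing = atan2(-8.44, 40.11) mod 360° = 348.12° ≈ 348°.

348°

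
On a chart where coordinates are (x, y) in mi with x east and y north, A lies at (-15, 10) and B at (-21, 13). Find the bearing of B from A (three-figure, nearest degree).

Δeast = -21 − -15 = -6.00; Δnorth = 13 − 10 = 3.00.
Bearing = atan2(Δeast, Δnorth) mod 360° = 296.57° ≈ 297°.

297°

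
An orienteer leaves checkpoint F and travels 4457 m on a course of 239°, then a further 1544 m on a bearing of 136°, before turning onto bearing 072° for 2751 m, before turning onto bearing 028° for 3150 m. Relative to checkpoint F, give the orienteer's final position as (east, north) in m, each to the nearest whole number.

Leg 1 (239°, 4457 m): east 4457 sin 239° = -3820.39, north 4457 cos 239° = -2295.52
Leg 2 (136°, 1544 m): east 1544 sin 136° = 1072.55, north 1544 cos 136° = -1110.66
Leg 3 (072°, 2751 m): east 2751 sin 72° = 2616.36, north 2751 cos 72° = 850.11
Leg 4 (028°, 3150 m): east 3150 sin 28° = 1478.84, north 3150 cos 28° = 2781.28
Summing: 1347.35 m east, 225.21 m north → (1347, 225).

(1347, 225)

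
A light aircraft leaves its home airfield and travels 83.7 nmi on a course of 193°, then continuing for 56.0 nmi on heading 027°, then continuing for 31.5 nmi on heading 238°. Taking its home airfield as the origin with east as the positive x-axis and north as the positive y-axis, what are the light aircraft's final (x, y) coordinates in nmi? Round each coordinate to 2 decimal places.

(-20.12, -48.35)

Leg 1 (193°, 83.7 nmi): east 83.7 sin 193° = -18.83, north 83.7 cos 193° = -81.55
Leg 2 (027°, 56.0 nmi): east 56.0 sin 27° = 25.42, north 56.0 cos 27° = 49.90
Leg 3 (238°, 31.5 nmi): east 31.5 sin 238° = -26.71, north 31.5 cos 238° = -16.69
Summing: -20.12 nmi east, -48.35 nmi north → (-20.12, -48.35).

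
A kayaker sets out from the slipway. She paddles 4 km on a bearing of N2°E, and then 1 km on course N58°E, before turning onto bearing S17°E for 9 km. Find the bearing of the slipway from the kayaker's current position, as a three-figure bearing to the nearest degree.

Leg 1 (N2°E, 4 km): east 4 sin 2° = 0.14, north 4 cos 2° = 4.00
Leg 2 (N58°E, 1 km): east 1 sin 58° = 0.85, north 1 cos 58° = 0.53
Leg 3 (S17°E, 9 km): east 9 sin 163° = 2.63, north 9 cos 163° = -8.61
Net displacement: 3.62 east, -4.08 north. Direction back to start is (-3.62, 4.08): bearing = atan2(-3.62, 4.08) mod 360° = 318.42° ≈ 318°.

318°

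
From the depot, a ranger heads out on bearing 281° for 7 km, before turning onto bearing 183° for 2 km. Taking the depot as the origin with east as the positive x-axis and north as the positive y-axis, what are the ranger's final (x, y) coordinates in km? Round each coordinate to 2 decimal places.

Leg 1 (281°, 7 km): east 7 sin 281° = -6.87, north 7 cos 281° = 1.34
Leg 2 (183°, 2 km): east 2 sin 183° = -0.10, north 2 cos 183° = -2.00
Summing: -6.98 km east, -0.66 km north → (-6.98, -0.66).

(-6.98, -0.66)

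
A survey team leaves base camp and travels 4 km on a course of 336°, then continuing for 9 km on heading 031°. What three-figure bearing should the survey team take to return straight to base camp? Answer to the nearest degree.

195°

Leg 1 (336°, 4 km): east 4 sin 336° = -1.63, north 4 cos 336° = 3.65
Leg 2 (031°, 9 km): east 9 sin 31° = 4.64, north 9 cos 31° = 7.71
Net displacement: 3.01 east, 11.37 north. Direction back to start is (-3.01, -11.37): bearing = atan2(-3.01, -11.37) mod 360° = 194.82° ≈ 195°.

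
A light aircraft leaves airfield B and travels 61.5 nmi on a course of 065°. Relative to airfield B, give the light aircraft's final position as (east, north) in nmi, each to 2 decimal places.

(55.74, 25.99)

Leg 1 (065°, 61.5 nmi): east 61.5 sin 65° = 55.74, north 61.5 cos 65° = 25.99
Summing: 55.74 nmi east, 25.99 nmi north → (55.74, 25.99).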